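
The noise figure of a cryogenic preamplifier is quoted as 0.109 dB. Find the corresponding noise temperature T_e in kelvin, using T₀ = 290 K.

7.37 K

F = 10^(0.109/10) = 1.02542
T_e = (F − 1)·T₀ = (1.02542 − 1) × 290 = 7.37 K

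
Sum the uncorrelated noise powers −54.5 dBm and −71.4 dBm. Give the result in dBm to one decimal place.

−54.4 dBm

Convert to linear, add, convert back:
P₁ = 3.55×10⁻⁹ W, P₂ = 7.24×10⁻¹¹ W
P_tot = 3.62×10⁻⁹ W → 10 log₁₀(P_tot / 10⁻³) = −54.4 dBm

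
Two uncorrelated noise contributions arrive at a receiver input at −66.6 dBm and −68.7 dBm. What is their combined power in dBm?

−64.5 dBm

Convert to linear, add, convert back:
P₁ = 2.19×10⁻¹⁰ W, P₂ = 1.35×10⁻¹⁰ W
P_tot = 3.54×10⁻¹⁰ W → 10 log₁₀(P_tot / 10⁻³) = −64.5 dBm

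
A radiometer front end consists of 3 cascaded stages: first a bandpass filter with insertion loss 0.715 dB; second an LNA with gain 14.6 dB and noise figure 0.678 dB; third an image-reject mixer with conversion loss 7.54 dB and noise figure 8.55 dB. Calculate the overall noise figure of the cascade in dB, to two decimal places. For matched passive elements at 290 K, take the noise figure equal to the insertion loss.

Convert to linear (a loss of L dB is a gain of −L dB): F_i = 10^(NF_i/10), G_i = 10^(G_i,dB/10)
  Stage 1: F_1 = 10^(0.715/10) = 1.179, G_1 = 10^(−0.715/10) = 0.8482
  Stage 2: F_2 = 10^(0.678/10) = 1.169, G_2 = 10^(14.6/10) = 28.84
  Stage 3: F_3 = 10^(8.55/10) = 7.161, G_3 = 10^(−7.54/10) = 0.1762
Friis cascade:
  F = 1.179 + (1.169 − 1)/0.8482 + (7.161 − 1)/24.46 = 1.630
NF = 10 log₁₀(1.630) = 2.12 dB

2.12 dB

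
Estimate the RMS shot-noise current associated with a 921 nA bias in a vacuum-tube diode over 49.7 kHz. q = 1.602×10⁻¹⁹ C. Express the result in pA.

121 pA

I_n = √(2qI·B)
2qI·B = 2 × 1.602×10⁻¹⁹ × 9.21×10⁻⁷ × 4.97×10⁴ = 1.47×10⁻²⁰ A²
I_n = √(1.47×10⁻²⁰) = 1.21×10⁻¹⁰ A = 121 pA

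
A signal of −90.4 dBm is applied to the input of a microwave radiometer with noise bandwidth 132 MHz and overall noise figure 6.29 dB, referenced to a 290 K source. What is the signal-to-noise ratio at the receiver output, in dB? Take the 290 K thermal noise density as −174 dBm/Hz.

−3.9 dB

Noise floor: N = −174 + 10 log₁₀(B) + NF
10 log₁₀(1.32×10⁸) = 81.21 dB
N = −174 + 81.21 + 6.29 = −86.50 dBm
SNR = P_sig − N = −90.4 − (−86.50) = −3.90 dB → −3.9 dB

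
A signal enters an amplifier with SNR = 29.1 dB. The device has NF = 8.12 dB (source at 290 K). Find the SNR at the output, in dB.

By definition F = SNR_in/SNR_out, so in dB: SNR_out = SNR_in − NF
SNR_out = 29.1 − 8.12 = 20.98 dB

20.98 dB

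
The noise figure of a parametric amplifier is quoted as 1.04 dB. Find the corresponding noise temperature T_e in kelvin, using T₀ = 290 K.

78.5 K

F = 10^(1.04/10) = 1.27057
T_e = (F − 1)·T₀ = (1.27057 − 1) × 290 = 78.5 K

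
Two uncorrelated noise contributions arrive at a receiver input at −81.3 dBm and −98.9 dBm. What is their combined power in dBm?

Convert to linear, add, convert back:
P₁ = 7.41×10⁻¹² W, P₂ = 1.29×10⁻¹³ W
P_tot = 7.54×10⁻¹² W → 10 log₁₀(P_tot / 10⁻³) = −81.2 dBm

−81.2 dBm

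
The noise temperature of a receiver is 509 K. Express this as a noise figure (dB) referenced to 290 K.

F = 1 + T_e/T₀ = 1 + 509/290 = 2.75517
NF = 10 log₁₀(2.75517) = 4.40 dB

4.40 dB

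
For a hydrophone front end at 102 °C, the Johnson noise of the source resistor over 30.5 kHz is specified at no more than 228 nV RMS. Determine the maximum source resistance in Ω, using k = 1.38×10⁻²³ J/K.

T = 102 °C + 273.15 = 375.15 K
Johnson–Nyquist: V_n = √(4kTRB) ⇒ R = V_n² / (4kTB)
4kTB = 4 × 1.38×10⁻²³ × 375.15 × 3.05×10⁴ = 6.32×10⁻¹⁶
R = (2.28×10⁻⁷)² / 6.32×10⁻¹⁶ = 8.23×10¹ Ω = 82.3 Ω

82.3 Ω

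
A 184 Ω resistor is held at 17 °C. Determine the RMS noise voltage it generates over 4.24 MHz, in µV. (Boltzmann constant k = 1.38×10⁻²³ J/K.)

3.53 µV

T = 17 °C + 273.15 = 290.15 K
V_n = √(4kTRB)
4kTRB = 4 × 1.38×10⁻²³ × 290.15 × 1.84×10² × 4.24×10⁶ = 1.25×10⁻¹¹ V²
V_n = √(1.25×10⁻¹¹) = 3.53×10⁻⁶ V = 3.53 µV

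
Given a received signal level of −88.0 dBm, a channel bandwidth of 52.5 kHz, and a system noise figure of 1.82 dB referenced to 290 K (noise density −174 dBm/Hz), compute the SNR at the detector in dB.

Noise floor: N = −174 + 10 log₁₀(B) + NF
10 log₁₀(5.25×10⁴) = 47.2 dB
N = −174 + 47.2 + 1.82 = −124.98 dBm
SNR = P_sig − N = −88.0 − (−124.98) = 36.98 dB → 37.0 dB

37.0 dB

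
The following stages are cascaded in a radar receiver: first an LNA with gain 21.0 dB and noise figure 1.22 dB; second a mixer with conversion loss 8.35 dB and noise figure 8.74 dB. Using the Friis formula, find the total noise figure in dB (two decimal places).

1.39 dB

Convert to linear (a loss of L dB is a gain of −L dB): F_i = 10^(NF_i/10), G_i = 10^(G_i,dB/10)
  Stage 1: F_1 = 10^(1.22/10) = 1.324, G_1 = 10^(21.0/10) = 125.9
  Stage 2: F_2 = 10^(8.74/10) = 7.482, G_2 = 10^(−8.35/10) = 0.1462
Friis cascade:
  F = 1.324 + (7.482 − 1)/125.9 = 1.376
NF = 10 log₁₀(1.376) = 1.39 dB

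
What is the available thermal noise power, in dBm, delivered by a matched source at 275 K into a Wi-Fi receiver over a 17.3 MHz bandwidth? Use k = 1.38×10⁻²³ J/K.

P_n = kTB = 1.38×10⁻²³ × 275 × 1.73×10⁷ = 6.57×10⁻¹⁴ W
In dBm: 10 log₁₀(6.57×10⁻¹⁴ / 10⁻³) = −101.8 dBm

−101.8 dBm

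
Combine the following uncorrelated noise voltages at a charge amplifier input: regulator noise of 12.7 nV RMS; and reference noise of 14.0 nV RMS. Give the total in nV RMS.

18.9 nV

Uncorrelated sources add in power (mean-square): V_tot = √(ΣV_i²)
V_tot = √[(1.27×10⁻⁸)² + (1.40×10⁻⁸)²] = 1.89×10⁻⁸ V = 18.9 nV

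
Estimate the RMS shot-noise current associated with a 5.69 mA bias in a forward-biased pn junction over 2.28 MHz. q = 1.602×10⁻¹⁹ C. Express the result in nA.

64.5 nA

I_n = √(2qI·B)
2qI·B = 2 × 1.602×10⁻¹⁹ × 5.69×10⁻³ × 2.28×10⁶ = 4.16×10⁻¹⁵ A²
I_n = √(4.16×10⁻¹⁵) = 6.45×10⁻⁸ A = 64.5 nA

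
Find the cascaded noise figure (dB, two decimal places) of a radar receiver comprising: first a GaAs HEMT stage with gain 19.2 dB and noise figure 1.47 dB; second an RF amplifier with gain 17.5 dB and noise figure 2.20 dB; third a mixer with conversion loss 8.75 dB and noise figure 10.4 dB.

1.50 dB

Convert to linear (a loss of L dB is a gain of −L dB): F_i = 10^(NF_i/10), G_i = 10^(G_i,dB/10)
  Stage 1: F_1 = 10^(1.47/10) = 1.403, G_1 = 10^(19.2/10) = 83.18
  Stage 2: F_2 = 10^(2.20/10) = 1.660, G_2 = 10^(17.5/10) = 56.23
  Stage 3: F_3 = 10^(10.4/10) = 10.96, G_3 = 10^(−8.75/10) = 0.1334
Friis cascade:
  F = 1.403 + (1.660 − 1)/83.18 + (10.96 − 1)/4677 = 1.413
NF = 10 log₁₀(1.413) = 1.50 dB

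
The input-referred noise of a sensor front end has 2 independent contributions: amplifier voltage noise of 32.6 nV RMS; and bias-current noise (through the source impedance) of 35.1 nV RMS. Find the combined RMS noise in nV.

47.9 nV

Uncorrelated sources add in power (mean-square): V_tot = √(ΣV_i²)
V_tot = √[(3.26×10⁻⁸)² + (3.51×10⁻⁸)²] = 4.79×10⁻⁸ V = 47.9 nV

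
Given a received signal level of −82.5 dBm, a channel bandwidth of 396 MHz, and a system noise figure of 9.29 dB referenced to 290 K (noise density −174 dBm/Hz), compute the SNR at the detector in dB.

Noise floor: N = −174 + 10 log₁₀(B) + NF
10 log₁₀(3.96×10⁸) = 85.98 dB
N = −174 + 85.98 + 9.29 = −78.73 dBm
SNR = P_sig − N = −82.5 − (−78.73) = −3.77 dB → −3.8 dB

−3.8 dB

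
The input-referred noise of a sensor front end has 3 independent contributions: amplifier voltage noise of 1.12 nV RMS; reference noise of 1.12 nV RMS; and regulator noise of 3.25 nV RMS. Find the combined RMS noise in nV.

Uncorrelated sources add in power (mean-square): V_tot = √(ΣV_i²)
V_tot = √[(1.12×10⁻⁹)² + (1.12×10⁻⁹)² + (3.25×10⁻⁹)²] = 3.62×10⁻⁹ V = 3.62 nV

3.62 nV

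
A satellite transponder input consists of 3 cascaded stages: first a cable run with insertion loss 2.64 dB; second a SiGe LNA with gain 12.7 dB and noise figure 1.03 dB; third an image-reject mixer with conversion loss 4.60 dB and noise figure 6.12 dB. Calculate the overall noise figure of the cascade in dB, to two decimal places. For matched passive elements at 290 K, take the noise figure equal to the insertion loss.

4.20 dB

Convert to linear (a loss of L dB is a gain of −L dB): F_i = 10^(NF_i/10), G_i = 10^(G_i,dB/10)
  Stage 1: F_1 = 10^(2.64/10) = 1.837, G_1 = 10^(−2.64/10) = 0.5445
  Stage 2: F_2 = 10^(1.03/10) = 1.268, G_2 = 10^(12.7/10) = 18.62
  Stage 3: F_3 = 10^(6.12/10) = 4.093, G_3 = 10^(−4.60/10) = 0.3467
Friis cascade:
  F = 1.837 + (1.268 − 1)/0.5445 + (4.093 − 1)/10.14 = 2.633
NF = 10 log₁₀(2.633) = 4.20 dB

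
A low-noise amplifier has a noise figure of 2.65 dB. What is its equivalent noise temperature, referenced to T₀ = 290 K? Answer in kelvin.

F = 10^(2.65/10) = 1.84077
T_e = (F − 1)·T₀ = (1.84077 − 1) × 290 = 244 K

244 K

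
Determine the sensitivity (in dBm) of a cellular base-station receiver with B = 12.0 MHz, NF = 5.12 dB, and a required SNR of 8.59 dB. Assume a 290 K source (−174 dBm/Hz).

−89.5 dBm

Sensitivity = −174 + 10 log₁₀(B) + NF + SNR_min
= −174 + 70.79 + 5.12 + 8.59
= −89.50 dBm → −89.5 dBm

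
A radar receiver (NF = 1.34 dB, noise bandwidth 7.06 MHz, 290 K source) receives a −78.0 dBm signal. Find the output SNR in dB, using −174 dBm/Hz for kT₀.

Noise floor: N = −174 + 10 log₁₀(B) + NF
10 log₁₀(7.06×10⁶) = 68.49 dB
N = −174 + 68.49 + 1.34 = −104.17 dBm
SNR = P_sig − N = −78.0 − (−104.17) = 26.17 dB → 26.2 dB

26.2 dB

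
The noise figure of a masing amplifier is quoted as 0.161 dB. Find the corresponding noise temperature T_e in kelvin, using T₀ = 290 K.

F = 10^(0.161/10) = 1.03777
T_e = (F − 1)·T₀ = (1.03777 − 1) × 290 = 11.0 K

11.0 K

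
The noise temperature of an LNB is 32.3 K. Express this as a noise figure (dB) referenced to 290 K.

F = 1 + T_e/T₀ = 1 + 32.3/290 = 1.11138
NF = 10 log₁₀(1.11138) = 0.459 dB

0.459 dB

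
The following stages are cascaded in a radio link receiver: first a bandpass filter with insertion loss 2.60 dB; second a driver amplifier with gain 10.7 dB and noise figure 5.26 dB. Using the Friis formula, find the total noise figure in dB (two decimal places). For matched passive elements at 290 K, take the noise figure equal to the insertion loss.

7.86 dB

Convert to linear (a loss of L dB is a gain of −L dB): F_i = 10^(NF_i/10), G_i = 10^(G_i,dB/10)
  Stage 1: F_1 = 10^(2.60/10) = 1.820, G_1 = 10^(−2.60/10) = 0.5495
  Stage 2: F_2 = 10^(5.26/10) = 3.357, G_2 = 10^(10.7/10) = 11.75
Friis cascade:
  F = 1.820 + (3.357 − 1)/0.5495 = 6.109
NF = 10 log₁₀(6.109) = 7.86 dB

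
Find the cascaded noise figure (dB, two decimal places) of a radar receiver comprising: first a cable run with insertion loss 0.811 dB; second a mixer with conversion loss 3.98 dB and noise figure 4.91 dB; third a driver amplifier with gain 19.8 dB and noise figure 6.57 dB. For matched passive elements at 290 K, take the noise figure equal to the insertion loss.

11.58 dB

Convert to linear (a loss of L dB is a gain of −L dB): F_i = 10^(NF_i/10), G_i = 10^(G_i,dB/10)
  Stage 1: F_1 = 10^(0.811/10) = 1.205, G_1 = 10^(−0.811/10) = 0.8297
  Stage 2: F_2 = 10^(4.91/10) = 3.097, G_2 = 10^(−3.98/10) = 0.3999
  Stage 3: F_3 = 10^(6.57/10) = 4.539, G_3 = 10^(19.8/10) = 95.50
Friis cascade:
  F = 1.205 + (3.097 − 1)/0.8297 + (4.539 − 1)/0.3318 = 14.40
NF = 10 log₁₀(14.40) = 11.58 dB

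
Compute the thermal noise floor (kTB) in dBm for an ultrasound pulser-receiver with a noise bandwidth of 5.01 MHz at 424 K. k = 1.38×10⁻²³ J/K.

P_n = kTB = 1.38×10⁻²³ × 424 × 5.01×10⁶ = 2.93×10⁻¹⁴ W
In dBm: 10 log₁₀(2.93×10⁻¹⁴ / 10⁻³) = −105.3 dBm

−105.3 dBm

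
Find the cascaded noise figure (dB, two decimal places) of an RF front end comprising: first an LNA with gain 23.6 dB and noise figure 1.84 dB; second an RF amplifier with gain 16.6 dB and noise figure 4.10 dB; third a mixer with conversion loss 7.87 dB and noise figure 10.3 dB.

Convert to linear (a loss of L dB is a gain of −L dB): F_i = 10^(NF_i/10), G_i = 10^(G_i,dB/10)
  Stage 1: F_1 = 10^(1.84/10) = 1.528, G_1 = 10^(23.6/10) = 229.1
  Stage 2: F_2 = 10^(4.10/10) = 2.570, G_2 = 10^(16.6/10) = 45.71
  Stage 3: F_3 = 10^(10.3/10) = 10.72, G_3 = 10^(−7.87/10) = 0.1633
Friis cascade:
  F = 1.528 + (2.570 − 1)/229.1 + (10.72 − 1)/1.047×10⁴ = 1.535
NF = 10 log₁₀(1.535) = 1.86 dB

1.86 dB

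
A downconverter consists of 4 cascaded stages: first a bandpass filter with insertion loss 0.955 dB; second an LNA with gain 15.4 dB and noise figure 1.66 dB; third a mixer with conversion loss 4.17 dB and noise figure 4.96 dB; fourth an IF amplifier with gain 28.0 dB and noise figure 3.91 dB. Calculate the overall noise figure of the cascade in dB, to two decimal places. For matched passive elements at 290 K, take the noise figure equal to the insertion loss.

Convert to linear (a loss of L dB is a gain of −L dB): F_i = 10^(NF_i/10), G_i = 10^(G_i,dB/10)
  Stage 1: F_1 = 10^(0.955/10) = 1.246, G_1 = 10^(−0.955/10) = 0.8026
  Stage 2: F_2 = 10^(1.66/10) = 1.466, G_2 = 10^(15.4/10) = 34.67
  Stage 3: F_3 = 10^(4.96/10) = 3.133, G_3 = 10^(−4.17/10) = 0.3828
  Stage 4: F_4 = 10^(3.91/10) = 2.460, G_4 = 10^(28.0/10) = 631.0
Friis cascade:
  F = 1.246 + (1.466 − 1)/0.8026 + (3.133 − 1)/27.83 + (2.460 − 1)/10.65 = 2.040
NF = 10 log₁₀(2.040) = 3.10 dB

3.10 dB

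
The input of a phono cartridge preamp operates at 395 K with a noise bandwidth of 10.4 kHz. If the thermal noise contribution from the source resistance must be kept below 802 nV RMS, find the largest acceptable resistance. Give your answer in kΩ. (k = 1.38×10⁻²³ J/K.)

Johnson–Nyquist: V_n = √(4kTRB) ⇒ R = V_n² / (4kTB)
4kTB = 4 × 1.38×10⁻²³ × 395 × 1.04×10⁴ = 2.27×10⁻¹⁶
R = (8.02×10⁻⁷)² / 2.27×10⁻¹⁶ = 2.84×10³ Ω = 2.84 kΩ

2.84 kΩ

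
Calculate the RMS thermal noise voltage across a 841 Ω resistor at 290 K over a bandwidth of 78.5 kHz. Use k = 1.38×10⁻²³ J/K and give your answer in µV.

1.03 µV

V_n = √(4kTRB)
4kTRB = 4 × 1.38×10⁻²³ × 290 × 8.41×10² × 7.85×10⁴ = 1.06×10⁻¹² V²
V_n = √(1.06×10⁻¹²) = 1.03×10⁻⁶ V = 1.03 µV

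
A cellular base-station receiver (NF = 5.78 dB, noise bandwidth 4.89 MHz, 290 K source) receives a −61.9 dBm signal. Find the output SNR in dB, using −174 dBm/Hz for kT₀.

Noise floor: N = −174 + 10 log₁₀(B) + NF
10 log₁₀(4.89×10⁶) = 66.89 dB
N = −174 + 66.89 + 5.78 = −101.33 dBm
SNR = P_sig − N = −61.9 − (−101.33) = 39.43 dB → 39.4 dB

39.4 dB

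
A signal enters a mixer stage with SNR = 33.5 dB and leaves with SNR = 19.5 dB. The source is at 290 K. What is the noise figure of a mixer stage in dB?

14.0 dB

NF (dB) = SNR_in(dB) − SNR_out(dB) when the source is at T₀
NF = 33.5 − 19.5 = 14.0 dB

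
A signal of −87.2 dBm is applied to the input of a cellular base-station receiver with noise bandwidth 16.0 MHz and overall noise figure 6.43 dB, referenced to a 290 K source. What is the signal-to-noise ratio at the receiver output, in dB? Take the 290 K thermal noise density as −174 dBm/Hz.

8.3 dB

Noise floor: N = −174 + 10 log₁₀(B) + NF
10 log₁₀(1.60×10⁷) = 72.04 dB
N = −174 + 72.04 + 6.43 = −95.53 dBm
SNR = P_sig − N = −87.2 − (−95.53) = 8.33 dB → 8.3 dB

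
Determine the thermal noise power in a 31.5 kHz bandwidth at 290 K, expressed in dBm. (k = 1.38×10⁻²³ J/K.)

P_n = kTB = 1.38×10⁻²³ × 290 × 3.15×10⁴ = 1.26×10⁻¹⁶ W
In dBm: 10 log₁₀(1.26×10⁻¹⁶ / 10⁻³) = −129.0 dBm

−129.0 dBm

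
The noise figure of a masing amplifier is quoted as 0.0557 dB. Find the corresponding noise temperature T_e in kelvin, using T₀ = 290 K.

3.74 K

F = 10^(0.0557/10) = 1.01291
T_e = (F − 1)·T₀ = (1.01291 − 1) × 290 = 3.74 K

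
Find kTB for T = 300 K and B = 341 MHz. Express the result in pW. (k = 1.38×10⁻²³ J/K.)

1.41 pW

P_n = kTB = 1.38×10⁻²³ × 300 × 3.41×10⁸ = 1.41×10⁻¹² W = 1.41 pW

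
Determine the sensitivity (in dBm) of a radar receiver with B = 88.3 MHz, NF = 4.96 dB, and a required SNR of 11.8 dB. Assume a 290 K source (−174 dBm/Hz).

−77.8 dBm

Sensitivity = −174 + 10 log₁₀(B) + NF + SNR_min
= −174 + 79.46 + 4.96 + 11.8
= −77.78 dBm → −77.8 dBm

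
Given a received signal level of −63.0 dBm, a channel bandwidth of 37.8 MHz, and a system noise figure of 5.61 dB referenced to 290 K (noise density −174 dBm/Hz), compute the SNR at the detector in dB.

29.6 dB

Noise floor: N = −174 + 10 log₁₀(B) + NF
10 log₁₀(3.78×10⁷) = 75.77 dB
N = −174 + 75.77 + 5.61 = −92.62 dBm
SNR = P_sig − N = −63.0 − (−92.62) = 29.62 dB → 29.6 dB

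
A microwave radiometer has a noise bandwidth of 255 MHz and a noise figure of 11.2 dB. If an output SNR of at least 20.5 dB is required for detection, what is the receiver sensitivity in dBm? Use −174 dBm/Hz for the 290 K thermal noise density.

−58.2 dBm

Sensitivity = −174 + 10 log₁₀(B) + NF + SNR_min
= −174 + 84.07 + 11.2 + 20.5
= −58.23 dBm → −58.2 dBm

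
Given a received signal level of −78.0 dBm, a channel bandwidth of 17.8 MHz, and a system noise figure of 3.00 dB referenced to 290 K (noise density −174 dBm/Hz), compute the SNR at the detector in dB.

20.5 dB

Noise floor: N = −174 + 10 log₁₀(B) + NF
10 log₁₀(1.78×10⁷) = 72.5 dB
N = −174 + 72.5 + 3.00 = −98.50 dBm
SNR = P_sig − N = −78.0 − (−98.50) = 20.50 dB → 20.5 dB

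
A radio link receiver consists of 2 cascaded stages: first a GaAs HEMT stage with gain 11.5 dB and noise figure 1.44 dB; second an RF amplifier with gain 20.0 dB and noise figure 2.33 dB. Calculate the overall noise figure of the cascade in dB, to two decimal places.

Convert to linear (a loss of L dB is a gain of −L dB): F_i = 10^(NF_i/10), G_i = 10^(G_i,dB/10)
  Stage 1: F_1 = 10^(1.44/10) = 1.393, G_1 = 10^(11.5/10) = 14.13
  Stage 2: F_2 = 10^(2.33/10) = 1.710, G_2 = 10^(20.0/10) = 100.0
Friis cascade:
  F = 1.393 + (1.710 − 1)/14.13 = 1.443
NF = 10 log₁₀(1.443) = 1.59 dB

1.59 dB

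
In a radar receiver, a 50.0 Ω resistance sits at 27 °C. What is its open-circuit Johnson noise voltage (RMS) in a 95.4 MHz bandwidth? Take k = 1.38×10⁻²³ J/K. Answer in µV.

8.89 µV

T = 27 °C + 273.15 = 300.15 K
V_n = √(4kTRB)
4kTRB = 4 × 1.38×10⁻²³ × 300.15 × 5.00×10¹ × 9.54×10⁷ = 7.90×10⁻¹¹ V²
V_n = √(7.90×10⁻¹¹) = 8.89×10⁻⁶ V = 8.89 µV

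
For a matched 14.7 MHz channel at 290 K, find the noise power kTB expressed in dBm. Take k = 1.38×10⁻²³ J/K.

P_n = kTB = 1.38×10⁻²³ × 290 × 1.47×10⁷ = 5.88×10⁻¹⁴ W
In dBm: 10 log₁₀(5.88×10⁻¹⁴ / 10⁻³) = −102.3 dBm

−102.3 dBm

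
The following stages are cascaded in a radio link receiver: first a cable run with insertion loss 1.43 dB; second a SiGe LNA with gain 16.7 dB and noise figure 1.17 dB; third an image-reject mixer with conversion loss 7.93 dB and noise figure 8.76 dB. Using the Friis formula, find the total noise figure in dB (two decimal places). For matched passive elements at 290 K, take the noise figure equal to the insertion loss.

Convert to linear (a loss of L dB is a gain of −L dB): F_i = 10^(NF_i/10), G_i = 10^(G_i,dB/10)
  Stage 1: F_1 = 10^(1.43/10) = 1.390, G_1 = 10^(−1.43/10) = 0.7194
  Stage 2: F_2 = 10^(1.17/10) = 1.309, G_2 = 10^(16.7/10) = 46.77
  Stage 3: F_3 = 10^(8.76/10) = 7.516, G_3 = 10^(−7.93/10) = 0.1611
Friis cascade:
  F = 1.390 + (1.309 − 1)/0.7194 + (7.516 − 1)/33.65 = 2.013
NF = 10 log₁₀(2.013) = 3.04 dB

3.04 dB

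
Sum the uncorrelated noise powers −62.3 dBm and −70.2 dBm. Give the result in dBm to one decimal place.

Convert to linear, add, convert back:
P₁ = 5.89×10⁻¹⁰ W, P₂ = 9.55×10⁻¹¹ W
P_tot = 6.84×10⁻¹⁰ W → 10 log₁₀(P_tot / 10⁻³) = −61.6 dBm

−61.6 dBm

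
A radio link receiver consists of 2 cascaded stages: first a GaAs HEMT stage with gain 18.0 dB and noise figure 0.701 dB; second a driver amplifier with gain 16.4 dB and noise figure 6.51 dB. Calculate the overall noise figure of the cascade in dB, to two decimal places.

0.90 dB

Convert to linear (a loss of L dB is a gain of −L dB): F_i = 10^(NF_i/10), G_i = 10^(G_i,dB/10)
  Stage 1: F_1 = 10^(0.701/10) = 1.175, G_1 = 10^(18.0/10) = 63.10
  Stage 2: F_2 = 10^(6.51/10) = 4.477, G_2 = 10^(16.4/10) = 43.65
Friis cascade:
  F = 1.175 + (4.477 − 1)/63.10 = 1.230
NF = 10 log₁₀(1.230) = 0.90 dB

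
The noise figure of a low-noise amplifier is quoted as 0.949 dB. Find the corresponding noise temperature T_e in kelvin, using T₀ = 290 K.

70.8 K

F = 10^(0.949/10) = 1.24423
T_e = (F − 1)·T₀ = (1.24423 − 1) × 290 = 70.8 K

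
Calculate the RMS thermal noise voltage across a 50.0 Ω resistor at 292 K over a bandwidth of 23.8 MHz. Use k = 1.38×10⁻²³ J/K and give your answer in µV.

4.38 µV

V_n = √(4kTRB)
4kTRB = 4 × 1.38×10⁻²³ × 292 × 5.00×10¹ × 2.38×10⁷ = 1.92×10⁻¹¹ V²
V_n = √(1.92×10⁻¹¹) = 4.38×10⁻⁶ V = 4.38 µV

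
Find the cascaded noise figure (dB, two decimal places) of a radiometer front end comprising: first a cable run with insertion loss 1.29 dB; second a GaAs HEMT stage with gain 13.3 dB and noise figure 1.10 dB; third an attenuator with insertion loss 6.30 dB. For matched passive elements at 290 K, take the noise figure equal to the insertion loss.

Convert to linear (a loss of L dB is a gain of −L dB): F_i = 10^(NF_i/10), G_i = 10^(G_i,dB/10)
  Stage 1: F_1 = 10^(1.29/10) = 1.346, G_1 = 10^(−1.29/10) = 0.7430
  Stage 2: F_2 = 10^(1.10/10) = 1.288, G_2 = 10^(13.3/10) = 21.38
  Stage 3: F_3 = 10^(6.30/10) = 4.266, G_3 = 10^(−6.30/10) = 0.2344
Friis cascade:
  F = 1.346 + (1.288 − 1)/0.7430 + (4.266 − 1)/15.89 = 1.939
NF = 10 log₁₀(1.939) = 2.88 dB

2.88 dB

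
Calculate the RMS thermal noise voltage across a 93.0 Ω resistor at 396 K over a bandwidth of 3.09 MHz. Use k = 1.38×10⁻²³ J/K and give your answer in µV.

2.51 µV

V_n = √(4kTRB)
4kTRB = 4 × 1.38×10⁻²³ × 396 × 9.30×10¹ × 3.09×10⁶ = 6.28×10⁻¹² V²
V_n = √(6.28×10⁻¹²) = 2.51×10⁻⁶ V = 2.51 µV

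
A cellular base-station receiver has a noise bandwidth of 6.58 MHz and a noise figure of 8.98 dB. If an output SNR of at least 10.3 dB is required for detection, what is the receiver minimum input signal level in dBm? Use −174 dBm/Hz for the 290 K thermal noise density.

−86.5 dBm

Sensitivity = −174 + 10 log₁₀(B) + NF + SNR_min
= −174 + 68.18 + 8.98 + 10.3
= −86.54 dBm → −86.5 dBm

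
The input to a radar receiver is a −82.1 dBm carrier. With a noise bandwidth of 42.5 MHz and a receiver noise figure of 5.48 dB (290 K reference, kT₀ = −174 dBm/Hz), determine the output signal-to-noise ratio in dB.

10.1 dB

Noise floor: N = −174 + 10 log₁₀(B) + NF
10 log₁₀(4.25×10⁷) = 76.28 dB
N = −174 + 76.28 + 5.48 = −92.24 dBm
SNR = P_sig − N = −82.1 − (−92.24) = 10.14 dB → 10.1 dB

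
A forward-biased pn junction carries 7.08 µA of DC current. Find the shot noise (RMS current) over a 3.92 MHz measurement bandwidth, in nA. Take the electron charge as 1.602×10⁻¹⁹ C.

I_n = √(2qI·B)
2qI·B = 2 × 1.602×10⁻¹⁹ × 7.08×10⁻⁶ × 3.92×10⁶ = 8.89×10⁻¹⁸ A²
I_n = √(8.89×10⁻¹⁸) = 2.98×10⁻⁹ A = 2.98 nA

2.98 nA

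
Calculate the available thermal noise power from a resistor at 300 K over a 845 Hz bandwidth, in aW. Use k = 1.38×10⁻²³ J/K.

P_n = kTB = 1.38×10⁻²³ × 300 × 8.45×10² = 3.50×10⁻¹⁸ W = 3.50 aW

3.50 aW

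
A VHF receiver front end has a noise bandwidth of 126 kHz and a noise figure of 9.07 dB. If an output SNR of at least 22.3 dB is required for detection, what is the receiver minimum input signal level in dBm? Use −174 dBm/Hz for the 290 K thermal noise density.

Sensitivity = −174 + 10 log₁₀(B) + NF + SNR_min
= −174 + 51 + 9.07 + 22.3
= −91.63 dBm → −91.6 dBm

−91.6 dBm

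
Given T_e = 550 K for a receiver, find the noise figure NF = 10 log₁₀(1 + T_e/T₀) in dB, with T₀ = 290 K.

4.62 dB

F = 1 + T_e/T₀ = 1 + 550/290 = 2.89655
NF = 10 log₁₀(2.89655) = 4.62 dB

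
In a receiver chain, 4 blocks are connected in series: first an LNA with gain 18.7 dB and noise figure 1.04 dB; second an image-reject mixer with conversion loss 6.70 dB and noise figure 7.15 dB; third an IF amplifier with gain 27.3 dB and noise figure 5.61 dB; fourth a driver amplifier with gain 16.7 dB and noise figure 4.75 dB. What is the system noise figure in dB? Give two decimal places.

1.74 dB

Convert to linear (a loss of L dB is a gain of −L dB): F_i = 10^(NF_i/10), G_i = 10^(G_i,dB/10)
  Stage 1: F_1 = 10^(1.04/10) = 1.271, G_1 = 10^(18.7/10) = 74.13
  Stage 2: F_2 = 10^(7.15/10) = 5.188, G_2 = 10^(−6.70/10) = 0.2138
  Stage 3: F_3 = 10^(5.61/10) = 3.639, G_3 = 10^(27.3/10) = 537.0
  Stage 4: F_4 = 10^(4.75/10) = 2.985, G_4 = 10^(16.7/10) = 46.77
Friis cascade:
  F = 1.271 + (5.188 − 1)/74.13 + (3.639 − 1)/15.85 + (2.985 − 1)/8511 = 1.494
NF = 10 log₁₀(1.494) = 1.74 dB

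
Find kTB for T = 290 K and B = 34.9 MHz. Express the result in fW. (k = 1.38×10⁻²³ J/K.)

P_n = kTB = 1.38×10⁻²³ × 290 × 3.49×10⁷ = 1.40×10⁻¹³ W = 140 fW

140 fW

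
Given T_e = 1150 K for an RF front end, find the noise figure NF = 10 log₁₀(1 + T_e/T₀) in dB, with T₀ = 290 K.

F = 1 + T_e/T₀ = 1 + 1150/290 = 4.96552
NF = 10 log₁₀(4.96552) = 6.96 dB

6.96 dB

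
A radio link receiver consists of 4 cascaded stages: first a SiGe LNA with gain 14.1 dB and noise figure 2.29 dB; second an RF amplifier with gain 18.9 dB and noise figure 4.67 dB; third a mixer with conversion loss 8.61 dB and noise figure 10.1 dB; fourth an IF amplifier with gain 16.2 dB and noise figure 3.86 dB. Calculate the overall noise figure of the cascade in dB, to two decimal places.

Convert to linear (a loss of L dB is a gain of −L dB): F_i = 10^(NF_i/10), G_i = 10^(G_i,dB/10)
  Stage 1: F_1 = 10^(2.29/10) = 1.694, G_1 = 10^(14.1/10) = 25.70
  Stage 2: F_2 = 10^(4.67/10) = 2.931, G_2 = 10^(18.9/10) = 77.62
  Stage 3: F_3 = 10^(10.1/10) = 10.23, G_3 = 10^(−8.61/10) = 0.1377
  Stage 4: F_4 = 10^(3.86/10) = 2.432, G_4 = 10^(16.2/10) = 41.69
Friis cascade:
  F = 1.694 + (2.931 − 1)/25.70 + (10.23 − 1)/1995 + (2.432 − 1)/274.8 = 1.779
NF = 10 log₁₀(1.779) = 2.50 dB

2.50 dB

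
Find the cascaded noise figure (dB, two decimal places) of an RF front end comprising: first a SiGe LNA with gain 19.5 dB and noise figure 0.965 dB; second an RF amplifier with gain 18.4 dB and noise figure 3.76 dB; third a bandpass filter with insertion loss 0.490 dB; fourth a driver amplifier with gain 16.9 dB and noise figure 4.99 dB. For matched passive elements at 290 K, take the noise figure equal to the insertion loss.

Convert to linear (a loss of L dB is a gain of −L dB): F_i = 10^(NF_i/10), G_i = 10^(G_i,dB/10)
  Stage 1: F_1 = 10^(0.965/10) = 1.249, G_1 = 10^(19.5/10) = 89.13
  Stage 2: F_2 = 10^(3.76/10) = 2.377, G_2 = 10^(18.4/10) = 69.18
  Stage 3: F_3 = 10^(0.490/10) = 1.119, G_3 = 10^(−0.490/10) = 0.8933
  Stage 4: F_4 = 10^(4.99/10) = 3.155, G_4 = 10^(16.9/10) = 48.98
Friis cascade:
  F = 1.249 + (2.377 − 1)/89.13 + (1.119 − 1)/6166 + (3.155 − 1)/5508 = 1.265
NF = 10 log₁₀(1.265) = 1.02 dB

1.02 dB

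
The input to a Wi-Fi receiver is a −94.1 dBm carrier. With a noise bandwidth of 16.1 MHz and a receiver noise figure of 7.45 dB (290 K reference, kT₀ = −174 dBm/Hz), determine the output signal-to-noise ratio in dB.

Noise floor: N = −174 + 10 log₁₀(B) + NF
10 log₁₀(1.61×10⁷) = 72.07 dB
N = −174 + 72.07 + 7.45 = −94.48 dBm
SNR = P_sig − N = −94.1 − (−94.48) = 0.38 dB → 0.4 dB

0.4 dB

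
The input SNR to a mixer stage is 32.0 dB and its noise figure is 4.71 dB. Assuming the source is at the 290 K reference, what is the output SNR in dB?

By definition F = SNR_in/SNR_out, so in dB: SNR_out = SNR_in − NF
SNR_out = 32.0 − 4.71 = 27.29 dB

27.29 dB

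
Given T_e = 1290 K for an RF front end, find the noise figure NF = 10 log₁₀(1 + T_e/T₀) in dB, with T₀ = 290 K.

7.36 dB

F = 1 + T_e/T₀ = 1 + 1290/290 = 5.44828
NF = 10 log₁₀(5.44828) = 7.36 dB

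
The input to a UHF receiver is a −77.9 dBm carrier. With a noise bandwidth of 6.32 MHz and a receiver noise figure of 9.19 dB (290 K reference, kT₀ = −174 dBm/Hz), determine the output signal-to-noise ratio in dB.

Noise floor: N = −174 + 10 log₁₀(B) + NF
10 log₁₀(6.32×10⁶) = 68.01 dB
N = −174 + 68.01 + 9.19 = −96.80 dBm
SNR = P_sig − N = −77.9 − (−96.80) = 18.90 dB → 18.9 dB

18.9 dB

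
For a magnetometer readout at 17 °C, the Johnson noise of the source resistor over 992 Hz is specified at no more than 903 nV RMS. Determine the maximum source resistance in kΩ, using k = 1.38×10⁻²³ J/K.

51.3 kΩ

T = 17 °C + 273.15 = 290.15 K
Johnson–Nyquist: V_n = √(4kTRB) ⇒ R = V_n² / (4kTB)
4kTB = 4 × 1.38×10⁻²³ × 290.15 × 9.92×10² = 1.59×10⁻¹⁷
R = (9.03×10⁻⁷)² / 1.59×10⁻¹⁷ = 5.13×10⁴ Ω = 51.3 kΩ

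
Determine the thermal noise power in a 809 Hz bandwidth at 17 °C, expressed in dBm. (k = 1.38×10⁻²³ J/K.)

T = 17 °C + 273.15 = 290.15 K
P_n = kTB = 1.38×10⁻²³ × 290.15 × 8.09×10² = 3.24×10⁻¹⁸ W
In dBm: 10 log₁₀(3.24×10⁻¹⁸ / 10⁻³) = −144.9 dBm

−144.9 dBm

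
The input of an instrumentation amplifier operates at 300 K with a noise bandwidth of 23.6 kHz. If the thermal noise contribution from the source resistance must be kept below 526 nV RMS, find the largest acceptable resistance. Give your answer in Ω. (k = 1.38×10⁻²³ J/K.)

708 Ω

Johnson–Nyquist: V_n = √(4kTRB) ⇒ R = V_n² / (4kTB)
4kTB = 4 × 1.38×10⁻²³ × 300 × 2.36×10⁴ = 3.91×10⁻¹⁶
R = (5.26×10⁻⁷)² / 3.91×10⁻¹⁶ = 7.08×10² Ω = 708 Ω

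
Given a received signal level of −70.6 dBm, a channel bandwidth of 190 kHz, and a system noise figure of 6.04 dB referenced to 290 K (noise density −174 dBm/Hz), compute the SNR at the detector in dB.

Noise floor: N = −174 + 10 log₁₀(B) + NF
10 log₁₀(1.90×10⁵) = 52.79 dB
N = −174 + 52.79 + 6.04 = −115.17 dBm
SNR = P_sig − N = −70.6 − (−115.17) = 44.57 dB → 44.6 dB

44.6 dB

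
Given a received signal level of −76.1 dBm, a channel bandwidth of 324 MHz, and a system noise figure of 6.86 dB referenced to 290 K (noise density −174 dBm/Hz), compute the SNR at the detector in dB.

Noise floor: N = −174 + 10 log₁₀(B) + NF
10 log₁₀(3.24×10⁸) = 85.11 dB
N = −174 + 85.11 + 6.86 = −82.03 dBm
SNR = P_sig − N = −76.1 − (−82.03) = 5.93 dB → 5.9 dB

5.9 dB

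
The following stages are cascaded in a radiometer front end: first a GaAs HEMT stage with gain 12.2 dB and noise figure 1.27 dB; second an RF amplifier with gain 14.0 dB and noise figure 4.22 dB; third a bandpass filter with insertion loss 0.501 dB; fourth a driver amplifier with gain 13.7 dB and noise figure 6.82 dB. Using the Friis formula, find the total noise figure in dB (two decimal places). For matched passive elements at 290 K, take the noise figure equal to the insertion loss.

Convert to linear (a loss of L dB is a gain of −L dB): F_i = 10^(NF_i/10), G_i = 10^(G_i,dB/10)
  Stage 1: F_1 = 10^(1.27/10) = 1.340, G_1 = 10^(12.2/10) = 16.60
  Stage 2: F_2 = 10^(4.22/10) = 2.642, G_2 = 10^(14.0/10) = 25.12
  Stage 3: F_3 = 10^(0.501/10) = 1.122, G_3 = 10^(−0.501/10) = 0.8910
  Stage 4: F_4 = 10^(6.82/10) = 4.808, G_4 = 10^(13.7/10) = 23.44
Friis cascade:
  F = 1.340 + (2.642 − 1)/16.60 + (1.122 − 1)/416.9 + (4.808 − 1)/371.4 = 1.449
NF = 10 log₁₀(1.449) = 1.61 dB

1.61 dB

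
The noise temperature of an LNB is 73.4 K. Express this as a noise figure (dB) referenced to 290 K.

0.980 dB

F = 1 + T_e/T₀ = 1 + 73.4/290 = 1.2531
NF = 10 log₁₀(1.2531) = 0.980 dB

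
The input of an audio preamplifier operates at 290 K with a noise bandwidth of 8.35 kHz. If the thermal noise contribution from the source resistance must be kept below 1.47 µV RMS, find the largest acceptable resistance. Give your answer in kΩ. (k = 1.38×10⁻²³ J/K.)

Johnson–Nyquist: V_n = √(4kTRB) ⇒ R = V_n² / (4kTB)
4kTB = 4 × 1.38×10⁻²³ × 290 × 8.35×10³ = 1.34×10⁻¹⁶
R = (1.47×10⁻⁶)² / 1.34×10⁻¹⁶ = 1.62×10⁴ Ω = 16.2 kΩ

16.2 kΩ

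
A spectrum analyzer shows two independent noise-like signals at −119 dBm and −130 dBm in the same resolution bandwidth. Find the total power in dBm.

−118.7 dBm

Convert to linear, add, convert back:
P₁ = 1.26×10⁻¹⁵ W, P₂ = 1.00×10⁻¹⁶ W
P_tot = 1.36×10⁻¹⁵ W → 10 log₁₀(P_tot / 10⁻³) = −118.7 dBm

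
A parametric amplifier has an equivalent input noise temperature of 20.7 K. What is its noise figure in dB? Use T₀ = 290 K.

0.299 dB

F = 1 + T_e/T₀ = 1 + 20.7/290 = 1.07138
NF = 10 log₁₀(1.07138) = 0.299 dB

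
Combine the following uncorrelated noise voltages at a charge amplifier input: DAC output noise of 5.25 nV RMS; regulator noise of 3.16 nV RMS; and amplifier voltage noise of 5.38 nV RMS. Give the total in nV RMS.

Uncorrelated sources add in power (mean-square): V_tot = √(ΣV_i²)
V_tot = √[(5.25×10⁻⁹)² + (3.16×10⁻⁹)² + (5.38×10⁻⁹)²] = 8.15×10⁻⁹ V = 8.15 nV

8.15 nV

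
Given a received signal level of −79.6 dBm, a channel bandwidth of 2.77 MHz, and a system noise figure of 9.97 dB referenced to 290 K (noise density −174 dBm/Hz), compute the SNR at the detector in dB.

20.0 dB

Noise floor: N = −174 + 10 log₁₀(B) + NF
10 log₁₀(2.77×10⁶) = 64.42 dB
N = −174 + 64.42 + 9.97 = −99.61 dBm
SNR = P_sig − N = −79.6 − (−99.61) = 20.01 dB → 20.0 dB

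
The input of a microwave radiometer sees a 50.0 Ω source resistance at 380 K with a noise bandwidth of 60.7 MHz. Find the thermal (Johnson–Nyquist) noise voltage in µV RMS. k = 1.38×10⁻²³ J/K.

7.98 µV

V_n = √(4kTRB)
4kTRB = 4 × 1.38×10⁻²³ × 380 × 5.00×10¹ × 6.07×10⁷ = 6.37×10⁻¹¹ V²
V_n = √(6.37×10⁻¹¹) = 7.98×10⁻⁶ V = 7.98 µV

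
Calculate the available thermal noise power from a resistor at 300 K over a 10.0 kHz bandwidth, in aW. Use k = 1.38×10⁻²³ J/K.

41.4 aW

P_n = kTB = 1.38×10⁻²³ × 300 × 1.00×10⁴ = 4.14×10⁻¹⁷ W = 41.4 aW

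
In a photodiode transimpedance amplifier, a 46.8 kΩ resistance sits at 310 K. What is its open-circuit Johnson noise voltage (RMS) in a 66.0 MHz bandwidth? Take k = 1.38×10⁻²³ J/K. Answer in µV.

V_n = √(4kTRB)
4kTRB = 4 × 1.38×10⁻²³ × 310 × 4.68×10⁴ × 6.60×10⁷ = 5.29×10⁻⁸ V²
V_n = √(5.29×10⁻⁸) = 2.30×10⁻⁴ V = 230 µV

230 µV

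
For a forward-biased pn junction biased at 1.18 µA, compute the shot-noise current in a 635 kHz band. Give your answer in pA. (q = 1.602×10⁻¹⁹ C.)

490 pA

I_n = √(2qI·B)
2qI·B = 2 × 1.602×10⁻¹⁹ × 1.18×10⁻⁶ × 6.35×10⁵ = 2.40×10⁻¹⁹ A²
I_n = √(2.40×10⁻¹⁹) = 4.90×10⁻¹⁰ A = 490 pA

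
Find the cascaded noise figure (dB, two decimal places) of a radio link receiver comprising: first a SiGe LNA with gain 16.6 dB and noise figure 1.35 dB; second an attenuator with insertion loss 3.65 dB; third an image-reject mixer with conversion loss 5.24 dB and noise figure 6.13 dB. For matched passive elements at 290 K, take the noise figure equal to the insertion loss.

1.91 dB

Convert to linear (a loss of L dB is a gain of −L dB): F_i = 10^(NF_i/10), G_i = 10^(G_i,dB/10)
  Stage 1: F_1 = 10^(1.35/10) = 1.365, G_1 = 10^(16.6/10) = 45.71
  Stage 2: F_2 = 10^(3.65/10) = 2.317, G_2 = 10^(−3.65/10) = 0.4315
  Stage 3: F_3 = 10^(6.13/10) = 4.102, G_3 = 10^(−5.24/10) = 0.2992
Friis cascade:
  F = 1.365 + (2.317 − 1)/45.71 + (4.102 − 1)/19.72 = 1.551
NF = 10 log₁₀(1.551) = 1.91 dB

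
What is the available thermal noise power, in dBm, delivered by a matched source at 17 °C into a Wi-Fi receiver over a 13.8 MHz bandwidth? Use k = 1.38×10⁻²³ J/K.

T = 17 °C + 273.15 = 290.15 K
P_n = kTB = 1.38×10⁻²³ × 290.15 × 1.38×10⁷ = 5.53×10⁻¹⁴ W
In dBm: 10 log₁₀(5.53×10⁻¹⁴ / 10⁻³) = −102.6 dBm

−102.6 dBm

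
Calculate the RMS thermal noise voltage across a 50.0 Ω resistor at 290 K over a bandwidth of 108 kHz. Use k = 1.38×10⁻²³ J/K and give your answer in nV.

V_n = √(4kTRB)
4kTRB = 4 × 1.38×10⁻²³ × 290 × 5.00×10¹ × 1.08×10⁵ = 8.64×10⁻¹⁴ V²
V_n = √(8.64×10⁻¹⁴) = 2.94×10⁻⁷ V = 294 nV

294 nV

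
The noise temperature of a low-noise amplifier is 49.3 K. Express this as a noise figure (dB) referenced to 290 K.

0.682 dB

F = 1 + T_e/T₀ = 1 + 49.3/290 = 1.17
NF = 10 log₁₀(1.17) = 0.682 dB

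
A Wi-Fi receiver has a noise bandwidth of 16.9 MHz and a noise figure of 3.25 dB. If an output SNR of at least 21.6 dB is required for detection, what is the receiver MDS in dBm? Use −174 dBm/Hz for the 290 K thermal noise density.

−76.9 dBm

Sensitivity = −174 + 10 log₁₀(B) + NF + SNR_min
= −174 + 72.28 + 3.25 + 21.6
= −76.87 dBm → −76.9 dBm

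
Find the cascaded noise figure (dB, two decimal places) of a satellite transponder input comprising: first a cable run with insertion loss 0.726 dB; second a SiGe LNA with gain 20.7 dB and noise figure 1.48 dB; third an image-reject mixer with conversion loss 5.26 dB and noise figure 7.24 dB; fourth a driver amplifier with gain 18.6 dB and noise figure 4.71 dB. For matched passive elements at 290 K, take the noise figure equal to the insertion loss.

2.48 dB

Convert to linear (a loss of L dB is a gain of −L dB): F_i = 10^(NF_i/10), G_i = 10^(G_i,dB/10)
  Stage 1: F_1 = 10^(0.726/10) = 1.182, G_1 = 10^(−0.726/10) = 0.8461
  Stage 2: F_2 = 10^(1.48/10) = 1.406, G_2 = 10^(20.7/10) = 117.5
  Stage 3: F_3 = 10^(7.24/10) = 5.297, G_3 = 10^(−5.26/10) = 0.2979
  Stage 4: F_4 = 10^(4.71/10) = 2.958, G_4 = 10^(18.6/10) = 72.44
Friis cascade:
  F = 1.182 + (1.406 − 1)/0.8461 + (5.297 − 1)/99.40 + (2.958 − 1)/29.61 = 1.771
NF = 10 log₁₀(1.771) = 2.48 dB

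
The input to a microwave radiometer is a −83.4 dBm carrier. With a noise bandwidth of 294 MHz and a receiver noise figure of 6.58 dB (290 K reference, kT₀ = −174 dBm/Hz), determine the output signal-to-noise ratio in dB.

Noise floor: N = −174 + 10 log₁₀(B) + NF
10 log₁₀(2.94×10⁸) = 84.68 dB
N = −174 + 84.68 + 6.58 = −82.74 dBm
SNR = P_sig − N = −83.4 − (−82.74) = −0.66 dB → −0.7 dB

−0.7 dB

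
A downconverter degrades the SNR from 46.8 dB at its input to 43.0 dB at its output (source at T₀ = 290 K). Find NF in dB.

3.8 dB

NF (dB) = SNR_in(dB) − SNR_out(dB) when the source is at T₀
NF = 46.8 − 43.0 = 3.8 dB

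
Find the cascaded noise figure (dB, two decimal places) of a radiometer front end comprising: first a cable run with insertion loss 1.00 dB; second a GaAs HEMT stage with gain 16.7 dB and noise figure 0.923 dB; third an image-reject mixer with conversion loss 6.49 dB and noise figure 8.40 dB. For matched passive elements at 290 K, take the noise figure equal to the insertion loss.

2.35 dB

Convert to linear (a loss of L dB is a gain of −L dB): F_i = 10^(NF_i/10), G_i = 10^(G_i,dB/10)
  Stage 1: F_1 = 10^(1.00/10) = 1.259, G_1 = 10^(−1.00/10) = 0.7943
  Stage 2: F_2 = 10^(0.923/10) = 1.237, G_2 = 10^(16.7/10) = 46.77
  Stage 3: F_3 = 10^(8.40/10) = 6.918, G_3 = 10^(−6.49/10) = 0.2244
Friis cascade:
  F = 1.259 + (1.237 − 1)/0.7943 + (6.918 − 1)/37.15 = 1.716
NF = 10 log₁₀(1.716) = 2.35 dB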